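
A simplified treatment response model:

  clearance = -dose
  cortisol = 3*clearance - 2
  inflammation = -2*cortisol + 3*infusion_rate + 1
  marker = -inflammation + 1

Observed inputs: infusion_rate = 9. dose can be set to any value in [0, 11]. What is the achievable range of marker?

Substituting into the cortisol equation gives cortisol = -3*dose - 2.
Substituting into the inflammation equation gives inflammation = 6*dose + 32.
This gives marker = -6*dose - 31.
Linear in dose, so extremes are at the endpoints: dose = 0 gives marker = -31; dose = 11 gives marker = -97.

-97 to -31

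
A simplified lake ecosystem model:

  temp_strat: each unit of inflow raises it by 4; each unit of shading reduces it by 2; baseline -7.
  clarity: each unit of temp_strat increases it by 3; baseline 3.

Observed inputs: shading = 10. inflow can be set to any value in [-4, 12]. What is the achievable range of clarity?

Substituting into the temp_strat equation gives temp_strat = 4*inflow - 27.
clarity becomes 12*inflow - 78.
Linear in inflow, so extremes are at the endpoints: inflow = -4 gives clarity = -126; inflow = 12 gives clarity = 66.

-126 to 66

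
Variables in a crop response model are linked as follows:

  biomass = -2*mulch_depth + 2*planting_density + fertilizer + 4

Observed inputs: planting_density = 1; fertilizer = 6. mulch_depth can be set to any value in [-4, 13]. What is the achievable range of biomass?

Substituting into the biomass equation gives biomass = -2*mulch_depth + 12.
Linear in mulch_depth, so extremes are at the endpoints: mulch_depth = -4 gives biomass = 20; mulch_depth = 13 gives biomass = -14.

-14 to 20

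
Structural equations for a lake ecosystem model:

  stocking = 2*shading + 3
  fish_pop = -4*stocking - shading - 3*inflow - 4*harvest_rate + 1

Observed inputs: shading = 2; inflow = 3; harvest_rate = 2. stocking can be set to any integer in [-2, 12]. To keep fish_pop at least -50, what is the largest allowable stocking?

stocking = 8

Intervening on stocking fixes its value directly, overriding its dependence on shading.
Substituting into the fish_pop equation gives fish_pop = -4*stocking - 18.
Require -4*stocking - 18 ≥ -50, so stocking ≤ 8.
The largest integer in [-2, 12] satisfying this is 8.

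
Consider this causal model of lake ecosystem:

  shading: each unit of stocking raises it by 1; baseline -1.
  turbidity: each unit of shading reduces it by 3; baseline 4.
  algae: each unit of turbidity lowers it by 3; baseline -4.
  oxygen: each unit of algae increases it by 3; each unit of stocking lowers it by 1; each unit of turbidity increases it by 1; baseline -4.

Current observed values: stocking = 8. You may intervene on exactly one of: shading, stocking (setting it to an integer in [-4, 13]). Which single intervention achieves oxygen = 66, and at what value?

Intervening on shading: oxygen = 24*shading - 56. Reaching 66 requires shading = 61/12, not an integer.
Intervening on stocking: with other inputs at their observed values, oxygen = 23*stocking - 72. Solving for 66 gives stocking = 6, within [-4, 13].

set stocking = 6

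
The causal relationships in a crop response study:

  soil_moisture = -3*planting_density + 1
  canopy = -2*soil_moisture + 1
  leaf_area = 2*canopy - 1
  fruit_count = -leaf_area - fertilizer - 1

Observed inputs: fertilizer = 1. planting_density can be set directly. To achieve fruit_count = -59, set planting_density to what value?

Substituting into the canopy equation gives canopy = 6*planting_density - 1.
Substituting into the leaf_area equation gives leaf_area = 12*planting_density - 3.
Substituting into the fruit_count equation gives fruit_count = -12*planting_density + 1.
Solve -12*planting_density + 1 = -59: planting_density = (-59 - 1) / -12 = 5.

planting_density = 5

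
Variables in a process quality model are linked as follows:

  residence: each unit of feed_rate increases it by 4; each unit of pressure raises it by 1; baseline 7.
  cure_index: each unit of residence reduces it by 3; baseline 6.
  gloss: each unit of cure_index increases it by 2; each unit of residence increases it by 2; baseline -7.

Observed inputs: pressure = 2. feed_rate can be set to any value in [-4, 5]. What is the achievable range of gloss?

-111 to 33

Substituting into the residence equation gives residence = 4*feed_rate + 9.
Substituting into the cure_index equation gives cure_index = -12*feed_rate - 21.
Substituting into the gloss equation gives gloss = -16*feed_rate - 31.
Linear in feed_rate, so extremes are at the endpoints: feed_rate = -4 gives gloss = 33; feed_rate = 5 gives gloss = -111.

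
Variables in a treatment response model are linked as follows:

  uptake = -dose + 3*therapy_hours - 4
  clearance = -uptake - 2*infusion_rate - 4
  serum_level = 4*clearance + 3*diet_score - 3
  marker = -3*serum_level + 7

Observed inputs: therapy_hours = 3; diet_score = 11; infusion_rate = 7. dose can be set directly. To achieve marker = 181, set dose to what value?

dose = 1

Substituting into the uptake equation gives uptake = -dose + 5.
clearance becomes dose - 23.
So serum_level = 4*dose - 62.
So marker = -12*dose + 193.
Solve -12*dose + 193 = 181: dose = (181 - 193) / -12 = 1.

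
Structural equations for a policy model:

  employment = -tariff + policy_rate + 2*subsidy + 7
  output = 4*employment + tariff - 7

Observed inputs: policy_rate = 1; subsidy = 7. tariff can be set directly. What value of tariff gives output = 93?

tariff = -4

Substituting into the employment equation gives employment = -tariff + 22.
Substituting into the output equation gives output = -3*tariff + 81.
Solve -3*tariff + 81 = 93: tariff = (93 - 81) / -3 = -4.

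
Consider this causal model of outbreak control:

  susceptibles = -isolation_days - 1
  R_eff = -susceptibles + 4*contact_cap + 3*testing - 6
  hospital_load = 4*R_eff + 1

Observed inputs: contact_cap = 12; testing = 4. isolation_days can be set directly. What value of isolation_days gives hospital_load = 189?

isolation_days = -8

Substituting into the R_eff equation gives R_eff = isolation_days + 55.
Substituting into the hospital_load equation gives hospital_load = 4*isolation_days + 221.
Solve 4*isolation_days + 221 = 189: isolation_days = (189 - 221) / 4 = -8.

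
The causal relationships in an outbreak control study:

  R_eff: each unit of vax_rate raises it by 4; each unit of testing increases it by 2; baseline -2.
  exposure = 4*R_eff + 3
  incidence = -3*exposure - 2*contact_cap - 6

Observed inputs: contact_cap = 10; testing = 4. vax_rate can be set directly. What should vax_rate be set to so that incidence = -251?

vax_rate = 3

Substituting into the R_eff equation gives R_eff = 4*vax_rate + 6.
Substituting into the exposure equation gives exposure = 16*vax_rate + 27.
Substituting into the incidence equation gives incidence = -48*vax_rate - 107.
Solve -48*vax_rate - 107 = -251: vax_rate = (-251 + 107) / -48 = 3.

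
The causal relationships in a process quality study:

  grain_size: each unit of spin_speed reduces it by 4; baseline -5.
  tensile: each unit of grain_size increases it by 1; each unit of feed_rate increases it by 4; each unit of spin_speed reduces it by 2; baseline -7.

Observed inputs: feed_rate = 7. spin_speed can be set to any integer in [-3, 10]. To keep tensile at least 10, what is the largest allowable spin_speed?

Substituting into the tensile equation gives tensile = -6*spin_speed + 16.
Require -6*spin_speed + 16 ≥ 10, so spin_speed ≤ 1.
The largest integer in [-3, 10] satisfying this is 1.

spin_speed = 1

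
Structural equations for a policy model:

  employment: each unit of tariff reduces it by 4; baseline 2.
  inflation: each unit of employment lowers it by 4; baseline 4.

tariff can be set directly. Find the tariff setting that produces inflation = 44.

tariff = 3

Substituting into the inflation equation gives inflation = 16*tariff - 4.
Solve 16*tariff - 4 = 44: tariff = (44 + 4) / 16 = 3.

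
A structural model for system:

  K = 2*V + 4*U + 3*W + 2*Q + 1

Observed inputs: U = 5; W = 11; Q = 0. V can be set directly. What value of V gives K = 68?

V = 7

Substituting into the K equation gives K = 2*V + 54.
Solve 2*V + 54 = 68: V = (68 - 54) / 2 = 7.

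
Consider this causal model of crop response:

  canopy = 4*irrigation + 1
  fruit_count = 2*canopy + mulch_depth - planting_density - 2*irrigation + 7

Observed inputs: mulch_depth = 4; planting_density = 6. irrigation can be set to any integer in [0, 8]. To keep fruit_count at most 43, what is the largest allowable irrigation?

irrigation = 6

Substituting into the fruit_count equation gives fruit_count = 6*irrigation + 7.
Require 6*irrigation + 7 ≤ 43, so irrigation ≤ 6.
The largest integer in [0, 8] satisfying this is 6.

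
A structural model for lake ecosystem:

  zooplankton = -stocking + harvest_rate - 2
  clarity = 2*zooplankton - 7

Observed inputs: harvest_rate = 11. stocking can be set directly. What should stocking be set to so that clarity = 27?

stocking = -8

Substituting into the zooplankton equation gives zooplankton = -stocking + 9.
Substituting into the clarity equation gives clarity = -2*stocking + 11.
Solve -2*stocking + 11 = 27: stocking = (27 - 11) / -2 = -8.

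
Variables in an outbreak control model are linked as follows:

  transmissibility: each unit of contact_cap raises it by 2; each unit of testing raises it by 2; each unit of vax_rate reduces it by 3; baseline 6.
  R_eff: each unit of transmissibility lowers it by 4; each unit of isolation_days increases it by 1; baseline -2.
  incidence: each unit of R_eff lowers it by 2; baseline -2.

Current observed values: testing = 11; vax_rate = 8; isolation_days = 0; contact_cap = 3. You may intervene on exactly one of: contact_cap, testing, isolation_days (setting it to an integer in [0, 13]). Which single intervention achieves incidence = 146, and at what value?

Intervening on contact_cap: with other inputs at their observed values, incidence = 16*contact_cap + 34. Solving for 146 gives contact_cap = 7, within [0, 13].
Intervening on testing: incidence = 16*testing - 94. Reaching 146 requires testing = 15, outside [0, 13].
Intervening on isolation_days: incidence = -2*isolation_days + 82. Reaching 146 requires isolation_days = -32, outside [0, 13].

set contact_cap = 7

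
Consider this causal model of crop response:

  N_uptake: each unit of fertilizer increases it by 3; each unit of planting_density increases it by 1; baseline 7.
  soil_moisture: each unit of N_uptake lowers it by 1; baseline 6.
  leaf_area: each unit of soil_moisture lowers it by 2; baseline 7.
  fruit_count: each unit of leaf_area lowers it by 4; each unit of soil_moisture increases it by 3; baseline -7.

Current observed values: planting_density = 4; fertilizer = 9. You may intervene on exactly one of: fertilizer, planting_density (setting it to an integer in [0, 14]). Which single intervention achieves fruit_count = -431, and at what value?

set planting_density = 8

Intervening on fertilizer: fruit_count = -33*fertilizer - 90. Reaching -431 requires fertilizer = 31/3, not an integer.
Intervening on planting_density: with other inputs at their observed values, fruit_count = -11*planting_density - 343. Solving for -431 gives planting_density = 8, within [0, 14].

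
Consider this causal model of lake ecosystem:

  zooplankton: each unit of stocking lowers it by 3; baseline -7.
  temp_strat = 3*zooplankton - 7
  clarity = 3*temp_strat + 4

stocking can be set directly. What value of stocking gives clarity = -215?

Substituting into the temp_strat equation gives temp_strat = -9*stocking - 28.
clarity becomes -27*stocking - 80.
Solve -27*stocking - 80 = -215: stocking = (-215 + 80) / -27 = 5.

stocking = 5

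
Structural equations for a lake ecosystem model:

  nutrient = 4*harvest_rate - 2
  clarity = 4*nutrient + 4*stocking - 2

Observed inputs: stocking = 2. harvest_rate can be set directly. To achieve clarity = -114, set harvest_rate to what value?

Substituting into the clarity equation gives clarity = 16*harvest_rate - 2.
Solve 16*harvest_rate - 2 = -114: harvest_rate = (-114 + 2) / 16 = -7.

harvest_rate = -7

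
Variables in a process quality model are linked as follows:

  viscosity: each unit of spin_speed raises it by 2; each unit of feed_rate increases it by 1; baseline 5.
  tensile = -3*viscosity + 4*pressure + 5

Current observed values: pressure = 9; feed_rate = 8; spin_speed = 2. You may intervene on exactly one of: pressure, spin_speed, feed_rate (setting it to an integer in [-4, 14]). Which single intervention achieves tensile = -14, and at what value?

set pressure = 8

Intervening on pressure: with other inputs at their observed values, tensile = 4*pressure - 46. Solving for -14 gives pressure = 8, within [-4, 14].
Intervening on spin_speed: tensile = -6*spin_speed + 2. Reaching -14 requires spin_speed = 8/3, not an integer.
Intervening on feed_rate: tensile = -3*feed_rate + 14. Reaching -14 requires feed_rate = 28/3, not an integer.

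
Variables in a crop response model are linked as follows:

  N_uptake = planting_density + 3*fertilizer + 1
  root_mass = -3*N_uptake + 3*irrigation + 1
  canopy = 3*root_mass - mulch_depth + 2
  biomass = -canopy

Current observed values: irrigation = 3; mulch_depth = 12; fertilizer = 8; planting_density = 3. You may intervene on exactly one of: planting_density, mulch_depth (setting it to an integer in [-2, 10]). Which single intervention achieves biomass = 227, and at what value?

set mulch_depth = 7

Intervening on planting_density: biomass = 9*planting_density + 205. Reaching 227 requires planting_density = 22/9, not an integer.
Intervening on mulch_depth: with other inputs at their observed values, biomass = mulch_depth + 220. Solving for 227 gives mulch_depth = 7, within [-2, 10].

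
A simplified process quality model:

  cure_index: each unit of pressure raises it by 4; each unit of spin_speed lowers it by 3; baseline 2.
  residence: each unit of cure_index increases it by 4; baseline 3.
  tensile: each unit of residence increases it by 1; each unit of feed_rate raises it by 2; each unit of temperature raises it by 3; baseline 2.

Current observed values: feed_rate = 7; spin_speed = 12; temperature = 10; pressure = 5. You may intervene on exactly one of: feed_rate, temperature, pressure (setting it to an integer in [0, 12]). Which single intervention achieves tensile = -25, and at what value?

Intervening on feed_rate: tensile = 2*feed_rate - 21. Reaching -25 requires feed_rate = -2, outside [0, 12].
Intervening on temperature: with other inputs at their observed values, tensile = 3*temperature - 37. Solving for -25 gives temperature = 4, within [0, 12].
Intervening on pressure: tensile = 16*pressure - 87. Reaching -25 requires pressure = 31/8, not an integer.

set temperature = 4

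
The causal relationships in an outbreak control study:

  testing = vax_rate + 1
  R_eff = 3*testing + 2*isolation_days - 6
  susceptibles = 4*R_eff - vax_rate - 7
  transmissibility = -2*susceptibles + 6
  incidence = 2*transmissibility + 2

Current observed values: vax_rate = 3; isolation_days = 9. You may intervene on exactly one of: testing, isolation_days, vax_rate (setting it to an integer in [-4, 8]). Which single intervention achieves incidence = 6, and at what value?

Intervening on testing: with other inputs at their observed values, incidence = -48*testing - 138. Solving for 6 gives testing = -3, within [-4, 8].
Intervening on isolation_days: incidence = -32*isolation_days - 42. Reaching 6 requires isolation_days = -3/2, not an integer.
Intervening on vax_rate: incidence = -44*vax_rate - 198. Reaching 6 requires vax_rate = -51/11, not an integer.

set testing = -3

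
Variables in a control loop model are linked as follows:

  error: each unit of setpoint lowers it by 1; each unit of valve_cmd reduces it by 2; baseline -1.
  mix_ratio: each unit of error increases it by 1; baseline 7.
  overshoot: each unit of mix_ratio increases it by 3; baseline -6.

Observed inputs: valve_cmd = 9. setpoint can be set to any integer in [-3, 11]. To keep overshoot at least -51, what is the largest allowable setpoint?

Substituting into the error equation gives error = -setpoint - 19.
Substituting into the mix_ratio equation gives mix_ratio = -setpoint - 12.
Substituting into the overshoot equation gives overshoot = -3*setpoint - 42.
Require -3*setpoint - 42 ≥ -51, so setpoint ≤ 3.
The largest integer in [-3, 11] satisfying this is 3.

setpoint = 3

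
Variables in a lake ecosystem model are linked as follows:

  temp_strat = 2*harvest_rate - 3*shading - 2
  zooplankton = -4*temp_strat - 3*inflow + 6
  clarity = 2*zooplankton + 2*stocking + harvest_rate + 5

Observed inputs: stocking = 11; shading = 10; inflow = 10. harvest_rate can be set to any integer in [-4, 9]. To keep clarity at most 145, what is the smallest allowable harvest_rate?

harvest_rate = 6

Substituting into the temp_strat equation gives temp_strat = 2*harvest_rate - 32.
This gives zooplankton = -8*harvest_rate + 104.
clarity becomes -15*harvest_rate + 235.
Require -15*harvest_rate + 235 ≤ 145, so harvest_rate ≥ 6.
The smallest integer in [-4, 9] satisfying this is 6.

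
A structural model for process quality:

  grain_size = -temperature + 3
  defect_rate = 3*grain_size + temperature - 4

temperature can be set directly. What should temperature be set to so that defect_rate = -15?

Substituting into the defect_rate equation gives defect_rate = -2*temperature + 5.
Solve -2*temperature + 5 = -15: temperature = (-15 - 5) / -2 = 10.

temperature = 10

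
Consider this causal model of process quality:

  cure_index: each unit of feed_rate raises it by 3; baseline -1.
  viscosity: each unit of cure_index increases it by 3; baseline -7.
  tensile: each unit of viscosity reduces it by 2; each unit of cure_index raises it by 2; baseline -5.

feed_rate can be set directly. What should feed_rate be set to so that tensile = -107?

Substituting into the viscosity equation gives viscosity = 9*feed_rate - 10.
Substituting into the tensile equation gives tensile = -12*feed_rate + 13.
Solve -12*feed_rate + 13 = -107: feed_rate = (-107 - 13) / -12 = 10.

feed_rate = 10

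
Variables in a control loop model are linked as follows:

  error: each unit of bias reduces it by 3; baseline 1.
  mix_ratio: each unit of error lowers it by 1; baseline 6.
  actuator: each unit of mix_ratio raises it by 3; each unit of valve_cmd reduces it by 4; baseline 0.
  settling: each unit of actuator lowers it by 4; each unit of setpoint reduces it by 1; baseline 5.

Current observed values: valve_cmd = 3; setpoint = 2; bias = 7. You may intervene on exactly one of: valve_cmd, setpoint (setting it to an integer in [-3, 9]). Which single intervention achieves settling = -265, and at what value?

set setpoint = 6

Intervening on valve_cmd: settling = 16*valve_cmd - 309. Reaching -265 requires valve_cmd = 11/4, not an integer.
Intervening on setpoint: with other inputs at their observed values, settling = -setpoint - 259. Solving for -265 gives setpoint = 6, within [-3, 9].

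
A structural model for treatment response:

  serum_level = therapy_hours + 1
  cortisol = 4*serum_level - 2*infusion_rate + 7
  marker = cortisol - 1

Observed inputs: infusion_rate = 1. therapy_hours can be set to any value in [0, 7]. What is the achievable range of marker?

Substituting into the cortisol equation gives cortisol = 4*therapy_hours + 9.
So marker = 4*therapy_hours + 8.
Linear in therapy_hours, so extremes are at the endpoints: therapy_hours = 0 gives marker = 8; therapy_hours = 7 gives marker = 36.

8 to 36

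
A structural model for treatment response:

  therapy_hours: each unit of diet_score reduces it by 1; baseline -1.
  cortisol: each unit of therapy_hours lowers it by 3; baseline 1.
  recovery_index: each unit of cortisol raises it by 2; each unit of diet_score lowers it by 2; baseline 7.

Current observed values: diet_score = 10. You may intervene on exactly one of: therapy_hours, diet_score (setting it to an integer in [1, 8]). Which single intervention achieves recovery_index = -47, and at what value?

set therapy_hours = 6

Intervening on therapy_hours: with other inputs at their observed values, recovery_index = -6*therapy_hours - 11. Solving for -47 gives therapy_hours = 6, within [1, 8].
Intervening on diet_score: recovery_index = 4*diet_score + 15. Reaching -47 requires diet_score = -31/2, not an integer.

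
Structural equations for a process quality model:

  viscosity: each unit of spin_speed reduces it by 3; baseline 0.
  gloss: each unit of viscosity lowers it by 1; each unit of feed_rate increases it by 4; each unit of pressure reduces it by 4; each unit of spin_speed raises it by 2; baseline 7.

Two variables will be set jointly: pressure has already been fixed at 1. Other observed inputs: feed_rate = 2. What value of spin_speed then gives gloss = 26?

spin_speed = 3

With pressure held at 1:
Substituting into the gloss equation gives gloss = 5*spin_speed + 11.
Solve 5*spin_speed + 11 = 26: spin_speed = (26 - 11) / 5 = 3.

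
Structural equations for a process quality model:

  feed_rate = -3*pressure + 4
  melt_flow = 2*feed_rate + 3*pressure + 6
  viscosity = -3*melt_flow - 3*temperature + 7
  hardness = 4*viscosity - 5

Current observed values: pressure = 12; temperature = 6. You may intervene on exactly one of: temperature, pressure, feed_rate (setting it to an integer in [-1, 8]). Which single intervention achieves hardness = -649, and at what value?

set feed_rate = 4

Intervening on temperature: hardness = -12*temperature + 287. Reaching -649 requires temperature = 78, outside [-1, 8].
Intervening on pressure: hardness = 36*pressure - 217. Reaching -649 requires pressure = -12, outside [-1, 8].
Intervening on feed_rate: with other inputs at their observed values, hardness = -24*feed_rate - 553. Solving for -649 gives feed_rate = 4, within [-1, 8].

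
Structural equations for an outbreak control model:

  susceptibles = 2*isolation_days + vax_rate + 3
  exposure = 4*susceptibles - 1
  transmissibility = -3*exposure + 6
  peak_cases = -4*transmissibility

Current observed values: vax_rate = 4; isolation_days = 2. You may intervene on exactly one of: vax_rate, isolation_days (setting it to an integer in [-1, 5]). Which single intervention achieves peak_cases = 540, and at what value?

set vax_rate = 5

Intervening on vax_rate: with other inputs at their observed values, peak_cases = 48*vax_rate + 300. Solving for 540 gives vax_rate = 5, within [-1, 5].
Intervening on isolation_days: peak_cases = 96*isolation_days + 300. Reaching 540 requires isolation_days = 5/2, not an integer.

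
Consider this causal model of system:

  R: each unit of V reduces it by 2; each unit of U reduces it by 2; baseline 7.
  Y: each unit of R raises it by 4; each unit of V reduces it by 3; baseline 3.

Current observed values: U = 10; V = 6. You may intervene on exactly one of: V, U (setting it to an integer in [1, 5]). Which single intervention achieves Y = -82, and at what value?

Intervening on V: with other inputs at their observed values, Y = -11*V - 49. Solving for -82 gives V = 3, within [1, 5].
Intervening on U: Y = -8*U - 35. Reaching -82 requires U = 47/8, not an integer.

set V = 3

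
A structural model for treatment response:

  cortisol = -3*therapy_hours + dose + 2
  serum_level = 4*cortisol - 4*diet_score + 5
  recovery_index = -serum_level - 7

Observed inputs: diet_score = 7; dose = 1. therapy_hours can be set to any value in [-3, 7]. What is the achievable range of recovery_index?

-32 to 88

Substituting into the cortisol equation gives cortisol = -3*therapy_hours + 3.
Substituting into the serum_level equation gives serum_level = -12*therapy_hours - 11.
Substituting into the recovery_index equation gives recovery_index = 12*therapy_hours + 4.
Linear in therapy_hours, so extremes are at the endpoints: therapy_hours = -3 gives recovery_index = -32; therapy_hours = 7 gives recovery_index = 88.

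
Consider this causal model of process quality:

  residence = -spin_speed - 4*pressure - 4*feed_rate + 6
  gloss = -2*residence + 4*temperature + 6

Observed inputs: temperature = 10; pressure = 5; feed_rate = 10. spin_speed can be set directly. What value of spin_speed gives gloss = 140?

Substituting into the residence equation gives residence = -spin_speed - 54.
gloss becomes 2*spin_speed + 154.
Solve 2*spin_speed + 154 = 140: spin_speed = (140 - 154) / 2 = -7.

spin_speed = -7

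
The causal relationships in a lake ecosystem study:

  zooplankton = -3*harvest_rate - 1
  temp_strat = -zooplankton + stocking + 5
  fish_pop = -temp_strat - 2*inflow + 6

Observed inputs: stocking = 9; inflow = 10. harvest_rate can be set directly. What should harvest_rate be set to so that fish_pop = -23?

harvest_rate = -2

Substituting into the temp_strat equation gives temp_strat = 3*harvest_rate + 15.
fish_pop becomes -3*harvest_rate - 29.
Solve -3*harvest_rate - 29 = -23: harvest_rate = (-23 + 29) / -3 = -2.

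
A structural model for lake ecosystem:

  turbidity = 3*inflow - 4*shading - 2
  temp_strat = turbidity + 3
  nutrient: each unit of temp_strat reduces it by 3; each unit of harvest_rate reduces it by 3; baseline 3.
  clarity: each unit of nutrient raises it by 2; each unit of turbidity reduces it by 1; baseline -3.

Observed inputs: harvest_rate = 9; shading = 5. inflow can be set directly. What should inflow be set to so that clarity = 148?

inflow = -3

Substituting into the turbidity equation gives turbidity = 3*inflow - 22.
Substituting into the temp_strat equation gives temp_strat = 3*inflow - 19.
nutrient becomes -9*inflow + 33.
Substituting into the clarity equation gives clarity = -21*inflow + 85.
Solve -21*inflow + 85 = 148: inflow = (148 - 85) / -21 = -3.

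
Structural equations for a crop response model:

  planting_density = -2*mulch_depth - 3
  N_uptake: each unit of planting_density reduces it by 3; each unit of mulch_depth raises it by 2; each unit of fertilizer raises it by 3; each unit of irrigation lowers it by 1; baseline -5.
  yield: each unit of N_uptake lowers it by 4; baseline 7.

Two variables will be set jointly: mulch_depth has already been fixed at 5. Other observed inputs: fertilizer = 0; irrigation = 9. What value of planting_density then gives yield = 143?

With mulch_depth held at 5:
Intervening on planting_density fixes its value directly, overriding its dependence on mulch_depth.
Substituting into the N_uptake equation gives N_uptake = -3*planting_density - 4.
Substituting into the yield equation gives yield = 12*planting_density + 23.
Solve 12*planting_density + 23 = 143: planting_density = (143 - 23) / 12 = 10.

planting_density = 10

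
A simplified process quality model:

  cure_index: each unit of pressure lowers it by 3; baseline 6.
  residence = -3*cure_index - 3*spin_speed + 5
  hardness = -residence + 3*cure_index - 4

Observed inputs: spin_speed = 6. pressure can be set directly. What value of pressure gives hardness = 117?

Substituting into the residence equation gives residence = 9*pressure - 31.
So hardness = -18*pressure + 45.
Solve -18*pressure + 45 = 117: pressure = (117 - 45) / -18 = -4.

pressure = -4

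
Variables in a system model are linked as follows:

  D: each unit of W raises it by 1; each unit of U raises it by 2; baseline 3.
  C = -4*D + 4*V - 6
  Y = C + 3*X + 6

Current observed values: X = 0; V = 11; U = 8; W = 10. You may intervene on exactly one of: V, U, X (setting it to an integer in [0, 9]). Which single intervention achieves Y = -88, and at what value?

Intervening on V: with other inputs at their observed values, Y = 4*V - 116. Solving for -88 gives V = 7, within [0, 9].
Intervening on U: Y = -8*U - 8. Reaching -88 requires U = 10, outside [0, 9].
Intervening on X: Y = 3*X - 72. Reaching -88 requires X = -16/3, not an integer.

set V = 7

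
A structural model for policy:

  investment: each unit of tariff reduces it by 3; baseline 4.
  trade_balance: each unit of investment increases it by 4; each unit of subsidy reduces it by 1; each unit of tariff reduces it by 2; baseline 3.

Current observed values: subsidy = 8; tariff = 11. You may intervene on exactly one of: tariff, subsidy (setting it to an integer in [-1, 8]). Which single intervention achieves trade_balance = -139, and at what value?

set subsidy = 4

Intervening on tariff: trade_balance = -14*tariff + 11. Reaching -139 requires tariff = 75/7, not an integer.
Intervening on subsidy: with other inputs at their observed values, trade_balance = -subsidy - 135. Solving for -139 gives subsidy = 4, within [-1, 8].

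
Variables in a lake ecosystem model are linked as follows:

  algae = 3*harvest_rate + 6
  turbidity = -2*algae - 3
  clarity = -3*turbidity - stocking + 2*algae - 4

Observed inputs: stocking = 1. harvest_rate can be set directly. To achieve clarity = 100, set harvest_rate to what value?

harvest_rate = 2

Substituting into the turbidity equation gives turbidity = -6*harvest_rate - 15.
Substituting into the clarity equation gives clarity = 24*harvest_rate + 52.
Solve 24*harvest_rate + 52 = 100: harvest_rate = (100 - 52) / 24 = 2.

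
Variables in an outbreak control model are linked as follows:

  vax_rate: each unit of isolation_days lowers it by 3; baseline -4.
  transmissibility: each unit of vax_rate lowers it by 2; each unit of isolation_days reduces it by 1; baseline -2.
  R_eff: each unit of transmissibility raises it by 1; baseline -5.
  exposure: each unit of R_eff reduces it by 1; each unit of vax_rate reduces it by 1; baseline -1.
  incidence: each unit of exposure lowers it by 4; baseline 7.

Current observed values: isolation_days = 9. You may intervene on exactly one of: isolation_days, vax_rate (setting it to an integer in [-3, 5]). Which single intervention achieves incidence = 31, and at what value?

Intervening on isolation_days: with other inputs at their observed values, incidence = 8*isolation_days - 1. Solving for 31 gives isolation_days = 4, within [-3, 5].
Intervening on vax_rate: incidence = -4*vax_rate - 53. Reaching 31 requires vax_rate = -21, outside [-3, 5].

set isolation_days = 4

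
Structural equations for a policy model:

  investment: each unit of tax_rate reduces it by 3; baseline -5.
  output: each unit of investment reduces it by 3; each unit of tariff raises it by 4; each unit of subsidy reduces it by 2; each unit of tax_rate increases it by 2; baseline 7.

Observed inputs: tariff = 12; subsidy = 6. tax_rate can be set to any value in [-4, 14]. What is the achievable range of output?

14 to 212

Substituting into the output equation gives output = 11*tax_rate + 58.
Linear in tax_rate, so extremes are at the endpoints: tax_rate = -4 gives output = 14; tax_rate = 14 gives output = 212.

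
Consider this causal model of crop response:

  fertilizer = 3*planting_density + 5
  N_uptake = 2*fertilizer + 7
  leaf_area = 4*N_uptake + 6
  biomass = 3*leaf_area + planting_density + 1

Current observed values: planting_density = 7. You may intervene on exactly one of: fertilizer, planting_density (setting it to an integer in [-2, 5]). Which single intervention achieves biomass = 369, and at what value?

Intervening on fertilizer: biomass = 24*fertilizer + 110. Reaching 369 requires fertilizer = 259/24, not an integer.
Intervening on planting_density: with other inputs at their observed values, biomass = 73*planting_density + 223. Solving for 369 gives planting_density = 2, within [-2, 5].

set planting_density = 2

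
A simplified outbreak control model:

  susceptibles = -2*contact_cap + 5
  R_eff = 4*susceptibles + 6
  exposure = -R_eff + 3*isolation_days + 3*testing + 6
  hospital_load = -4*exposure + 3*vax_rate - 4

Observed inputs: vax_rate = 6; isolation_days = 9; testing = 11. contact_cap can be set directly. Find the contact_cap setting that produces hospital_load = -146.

contact_cap = 0

Substituting into the R_eff equation gives R_eff = -8*contact_cap + 26.
Substituting into the exposure equation gives exposure = 8*contact_cap + 40.
Substituting into the hospital_load equation gives hospital_load = -32*contact_cap - 146.
Solve -32*contact_cap - 146 = -146: contact_cap = (-146 + 146) / -32 = 0.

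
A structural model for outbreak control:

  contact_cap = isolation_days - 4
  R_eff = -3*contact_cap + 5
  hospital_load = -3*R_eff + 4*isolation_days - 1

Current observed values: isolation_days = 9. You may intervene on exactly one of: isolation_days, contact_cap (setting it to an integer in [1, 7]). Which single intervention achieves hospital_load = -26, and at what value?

Intervening on isolation_days: with other inputs at their observed values, hospital_load = 13*isolation_days - 52. Solving for -26 gives isolation_days = 2, within [1, 7].
Intervening on contact_cap: hospital_load = 9*contact_cap + 20. Reaching -26 requires contact_cap = -46/9, not an integer.

set isolation_days = 2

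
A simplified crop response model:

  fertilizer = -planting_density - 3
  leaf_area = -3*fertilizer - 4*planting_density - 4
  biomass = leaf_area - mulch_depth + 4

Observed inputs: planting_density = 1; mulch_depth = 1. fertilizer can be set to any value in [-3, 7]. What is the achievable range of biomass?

Intervening on fertilizer fixes its value directly, overriding its dependence on planting_density.
Substituting into the leaf_area equation gives leaf_area = -3*fertilizer - 8.
Substituting into the biomass equation gives biomass = -3*fertilizer - 5.
Linear in fertilizer, so extremes are at the endpoints: fertilizer = -3 gives biomass = 4; fertilizer = 7 gives biomass = -26.

-26 to 4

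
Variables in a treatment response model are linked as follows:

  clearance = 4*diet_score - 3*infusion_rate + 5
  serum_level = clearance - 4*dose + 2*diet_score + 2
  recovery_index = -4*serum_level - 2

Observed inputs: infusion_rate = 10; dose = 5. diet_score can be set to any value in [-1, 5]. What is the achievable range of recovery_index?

Substituting into the clearance equation gives clearance = 4*diet_score - 25.
Substituting into the serum_level equation gives serum_level = 6*diet_score - 43.
Substituting into the recovery_index equation gives recovery_index = -24*diet_score + 170.
Linear in diet_score, so extremes are at the endpoints: diet_score = -1 gives recovery_index = 194; diet_score = 5 gives recovery_index = 50.

50 to 194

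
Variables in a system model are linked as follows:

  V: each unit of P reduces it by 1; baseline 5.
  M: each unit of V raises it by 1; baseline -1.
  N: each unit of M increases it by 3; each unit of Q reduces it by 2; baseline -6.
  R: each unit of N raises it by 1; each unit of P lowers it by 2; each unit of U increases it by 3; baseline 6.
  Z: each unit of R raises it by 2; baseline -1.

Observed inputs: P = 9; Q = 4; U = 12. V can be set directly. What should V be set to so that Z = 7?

V = -1

Intervening on V fixes its value directly, overriding its dependence on P.
Substituting into the N equation gives N = 3*V - 17.
R becomes 3*V + 7.
Z becomes 6*V + 13.
Solve 6*V + 13 = 7: V = (7 - 13) / 6 = -1.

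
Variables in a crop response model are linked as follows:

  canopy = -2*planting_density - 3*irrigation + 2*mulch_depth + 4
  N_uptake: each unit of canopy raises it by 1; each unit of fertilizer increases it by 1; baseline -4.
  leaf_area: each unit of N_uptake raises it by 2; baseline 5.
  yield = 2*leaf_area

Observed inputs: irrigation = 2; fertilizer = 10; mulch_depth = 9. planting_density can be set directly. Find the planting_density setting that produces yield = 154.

Substituting into the canopy equation gives canopy = -2*planting_density + 16.
This gives N_uptake = -2*planting_density + 22.
So leaf_area = -4*planting_density + 49.
This gives yield = -8*planting_density + 98.
Solve -8*planting_density + 98 = 154: planting_density = (154 - 98) / -8 = -7.

planting_density = -7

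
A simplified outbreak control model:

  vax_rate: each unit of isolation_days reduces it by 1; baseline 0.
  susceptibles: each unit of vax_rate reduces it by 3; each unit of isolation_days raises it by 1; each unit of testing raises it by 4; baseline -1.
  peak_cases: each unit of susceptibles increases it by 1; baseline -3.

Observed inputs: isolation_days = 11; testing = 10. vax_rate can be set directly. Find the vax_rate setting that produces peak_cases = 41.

Intervening on vax_rate fixes its value directly, overriding its dependence on isolation_days.
Substituting into the susceptibles equation gives susceptibles = -3*vax_rate + 50.
So peak_cases = -3*vax_rate + 47.
Solve -3*vax_rate + 47 = 41: vax_rate = (41 - 47) / -3 = 2.

vax_rate = 2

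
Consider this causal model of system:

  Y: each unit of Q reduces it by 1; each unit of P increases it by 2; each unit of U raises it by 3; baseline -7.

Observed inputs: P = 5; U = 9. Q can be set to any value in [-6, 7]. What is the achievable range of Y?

23 to 36

Substituting into the Y equation gives Y = -Q + 30.
Linear in Q, so extremes are at the endpoints: Q = -6 gives Y = 36; Q = 7 gives Y = 23.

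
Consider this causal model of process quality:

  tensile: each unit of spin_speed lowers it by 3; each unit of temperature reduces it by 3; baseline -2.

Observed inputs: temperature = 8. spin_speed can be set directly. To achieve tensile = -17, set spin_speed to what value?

spin_speed = -3

Substituting into the tensile equation gives tensile = -3*spin_speed - 26.
Solve -3*spin_speed - 26 = -17: spin_speed = (-17 + 26) / -3 = -3.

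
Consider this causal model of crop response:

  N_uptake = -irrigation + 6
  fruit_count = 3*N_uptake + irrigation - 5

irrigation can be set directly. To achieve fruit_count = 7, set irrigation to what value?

Substituting into the fruit_count equation gives fruit_count = -2*irrigation + 13.
Solve -2*irrigation + 13 = 7: irrigation = (7 - 13) / -2 = 3.

irrigation = 3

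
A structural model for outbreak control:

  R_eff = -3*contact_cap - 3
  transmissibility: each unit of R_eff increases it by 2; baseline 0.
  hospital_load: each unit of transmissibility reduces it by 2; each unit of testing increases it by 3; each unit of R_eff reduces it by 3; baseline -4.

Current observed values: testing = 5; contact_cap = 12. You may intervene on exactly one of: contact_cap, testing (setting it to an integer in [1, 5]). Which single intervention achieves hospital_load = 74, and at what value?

Intervening on contact_cap: with other inputs at their observed values, hospital_load = 21*contact_cap + 32. Solving for 74 gives contact_cap = 2, within [1, 5].
Intervening on testing: hospital_load = 3*testing + 269. Reaching 74 requires testing = -65, outside [1, 5].

set contact_cap = 2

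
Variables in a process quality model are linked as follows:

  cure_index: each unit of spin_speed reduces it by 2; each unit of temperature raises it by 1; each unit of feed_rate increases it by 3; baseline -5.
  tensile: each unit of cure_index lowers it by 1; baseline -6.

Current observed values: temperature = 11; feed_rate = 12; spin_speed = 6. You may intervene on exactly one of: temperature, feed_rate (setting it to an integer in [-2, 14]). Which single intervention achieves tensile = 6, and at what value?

set feed_rate = -2

Intervening on temperature: tensile = -temperature - 25. Reaching 6 requires temperature = -31, outside [-2, 14].
Intervening on feed_rate: with other inputs at their observed values, tensile = -3*feed_rate. Solving for 6 gives feed_rate = -2, within [-2, 14].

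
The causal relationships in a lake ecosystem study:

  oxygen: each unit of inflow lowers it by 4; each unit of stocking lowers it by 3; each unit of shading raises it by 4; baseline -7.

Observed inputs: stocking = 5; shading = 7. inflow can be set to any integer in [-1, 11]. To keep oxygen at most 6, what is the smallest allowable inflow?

Substituting into the oxygen equation gives oxygen = -4*inflow + 6.
Require -4*inflow + 6 ≤ 6, so inflow ≥ 0.
The smallest integer in [-1, 11] satisfying this is 0.

inflow = 0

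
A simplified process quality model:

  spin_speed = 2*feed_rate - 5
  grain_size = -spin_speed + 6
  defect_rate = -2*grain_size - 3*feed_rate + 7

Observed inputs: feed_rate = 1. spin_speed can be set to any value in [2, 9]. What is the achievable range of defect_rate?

Intervening on spin_speed fixes its value directly, overriding its dependence on feed_rate.
Substituting into the defect_rate equation gives defect_rate = 2*spin_speed - 8.
Linear in spin_speed, so extremes are at the endpoints: spin_speed = 2 gives defect_rate = -4; spin_speed = 9 gives defect_rate = 10.

-4 to 10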